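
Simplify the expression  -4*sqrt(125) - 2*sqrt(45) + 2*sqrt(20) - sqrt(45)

4*sqrt(125) = 20*sqrt(5); 2*sqrt(45) = 6*sqrt(5); 2*sqrt(20) = 4*sqrt(5); sqrt(45) = 3*sqrt(5)
Combine: (-20 - 6 + 4 - 3)·sqrt(5) = -25*sqrt(5)

-25*sqrt(5)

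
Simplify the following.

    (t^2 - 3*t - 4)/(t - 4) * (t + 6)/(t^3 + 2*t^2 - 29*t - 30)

1/(t - 5)

Factor: t^2 - 3*t - 4 = (t + 1)*(t - 4);  t^3 + 2*t^2 - 29*t - 30 = (t - 5)*(t + 6)*(t + 1)
Cancel the common factors (t - 4), (t + 1), (t + 6).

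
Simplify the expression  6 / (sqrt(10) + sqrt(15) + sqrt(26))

(-120*sqrt(39) - 6*sqrt(26) + 126*sqrt(15) + 186*sqrt(10))/599

Group as (sqrt(10) + sqrt(26)) + sqrt(15); multiply by (sqrt(10) + sqrt(26)) - sqrt(15), then rationalise the remaining surd.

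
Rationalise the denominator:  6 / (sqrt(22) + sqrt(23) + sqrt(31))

Group as (sqrt(23) + sqrt(31)) + sqrt(22); multiply by (sqrt(23) + sqrt(31)) - sqrt(22), then rationalise the remaining surd.

(-3*sqrt(15686) + 21*sqrt(31) + 45*sqrt(23) + 48*sqrt(22))/457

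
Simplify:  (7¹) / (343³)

7^(-8)

7¹ = 7^1; 343³ = 7^9
Combine exponents: 7^(-8)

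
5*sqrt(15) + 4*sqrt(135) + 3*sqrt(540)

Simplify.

5*sqrt(15) = 5*sqrt(15); 4*sqrt(135) = 12*sqrt(15); 3*sqrt(540) = 18*sqrt(15)
Combine: (5 + 12 + 18)·sqrt(15) = 35*sqrt(15)

35*sqrt(15)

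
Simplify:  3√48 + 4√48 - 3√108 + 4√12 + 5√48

38*√3

3√48 = 12*√3; 4√48 = 16*√3; 3√108 = 18*√3; 4√12 = 8*√3; 5√48 = 20*√3
Combine: (12 + 16 - 18 + 8 + 20)·√3 = 38*√3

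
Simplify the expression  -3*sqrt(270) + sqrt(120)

-7*sqrt(30)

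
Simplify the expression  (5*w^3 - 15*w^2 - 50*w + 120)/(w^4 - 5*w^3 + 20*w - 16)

(5*w + 15)/(w^2 + w - 2)

Factor: 5*w^3 - 15*w^2 - 50*w + 120 = 5*(w - 2)*(w - 4)*(w + 3);  w^4 - 5*w^3 + 20*w - 16 = (w - 4)*(w - 1)*(w + 2)*(w - 2)
Cancel the common factors (w - 4), (w - 2).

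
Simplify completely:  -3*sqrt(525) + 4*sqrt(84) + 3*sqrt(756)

3*sqrt(525) = 15*sqrt(21); 4*sqrt(84) = 8*sqrt(21); 3*sqrt(756) = 18*sqrt(21)
Combine: (-15 + 8 + 18)·sqrt(21) = 11*sqrt(21)

11*sqrt(21)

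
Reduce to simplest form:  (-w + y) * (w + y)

-w^2 + y^2

Telescope via difference of squares: (y+w)(y-w) = -w^2 + y^2.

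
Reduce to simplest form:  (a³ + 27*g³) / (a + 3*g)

a² - 3*a*g + 9*g²

Apply the sum-of-cubes factorisation and cancel (a + 3*g).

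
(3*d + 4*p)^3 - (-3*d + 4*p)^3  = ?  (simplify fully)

54*d^3 + 288*d*p^2

Write as f((4*p),(3*d)) - f((4*p),-(3*d)) and expand.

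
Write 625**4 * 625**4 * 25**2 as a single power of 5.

625**4 = 5**16; 625**4 = 5**16; 25**2 = 5**4
Combine exponents: 5**36

5**36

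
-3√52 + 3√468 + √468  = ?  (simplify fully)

18*√13

3√52 = 6*√13; 3√468 = 18*√13; √468 = 6*√13
Combine: (-6 + 18 + 6)·√13 = 18*√13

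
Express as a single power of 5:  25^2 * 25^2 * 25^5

25^2 = 5^4; 25^2 = 5^4; 25^5 = 5^10
Combine exponents: 5^18

5^18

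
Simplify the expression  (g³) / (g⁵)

g^(-2)

Quotient: (g^-2)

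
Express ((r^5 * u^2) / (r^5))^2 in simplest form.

u^4

Inside the bracket: u^2
Raise to the power 2: u^4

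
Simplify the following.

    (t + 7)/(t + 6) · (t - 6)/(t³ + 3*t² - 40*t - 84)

1/(t² + 8*t + 12)

Factor: t³ + 3*t² - 40*t - 84 = (t - 6)·(t + 2)·(t + 7)
Cancel the common factors (t + 7), (t - 6).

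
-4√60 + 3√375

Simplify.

7*√15

4√60 = 8*√15; 3√375 = 15*√15
Combine: (-8 + 15)·√15 = 7*√15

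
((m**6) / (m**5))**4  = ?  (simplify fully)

m**4

Inside the bracket: m**1
Raise to the power 4: m**4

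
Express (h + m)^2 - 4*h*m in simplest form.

(h - m)^2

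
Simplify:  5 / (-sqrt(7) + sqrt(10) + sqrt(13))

(-40*sqrt(7) + 10*sqrt(13) + 25*sqrt(10) + 5*sqrt(910))/132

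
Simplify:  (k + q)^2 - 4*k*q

(k - q)^2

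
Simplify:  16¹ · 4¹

2^6

16¹ = 2^4; 4¹ = 2^2
Combine exponents: 2^6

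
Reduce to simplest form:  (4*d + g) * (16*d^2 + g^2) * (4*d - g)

256*d^4 - g^4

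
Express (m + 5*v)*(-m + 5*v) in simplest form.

(5*v)**2 - (m)**2 = -m**2 + 25*v**2.

-m**2 + 25*v**2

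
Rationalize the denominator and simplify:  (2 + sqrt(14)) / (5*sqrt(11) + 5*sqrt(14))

(-sqrt(154) - 2*sqrt(11) + 2*sqrt(14) + 14)/15

Multiply numerator and denominator by -5*sqrt(11) + 5*sqrt(14).
Denominator becomes 75; numerator becomes -5*sqrt(154) - 10*sqrt(11) + 10*sqrt(14) + 70.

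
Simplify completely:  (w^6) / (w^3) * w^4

w^7

Quotient: w^3
Multiply by w^4: add exponents.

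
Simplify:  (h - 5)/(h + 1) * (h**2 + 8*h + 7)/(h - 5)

h + 7

Factor: h**2 + 8*h + 7 = (h + 7)*(h + 1)
Cancel the common factors (h + 1), (h - 5).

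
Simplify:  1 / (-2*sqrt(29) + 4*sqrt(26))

(sqrt(29) + 2*sqrt(26))/150

Multiply numerator and denominator by 2*sqrt(29) + 4*sqrt(26).
Denominator becomes 300; numerator becomes 2*sqrt(29) + 4*sqrt(26).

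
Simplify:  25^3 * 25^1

25^3 = 5^6; 25^1 = 5^2
Combine exponents: 5^8

5^8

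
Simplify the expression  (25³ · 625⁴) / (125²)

5^16

25³ = 5^6; 625⁴ = 5^16; 125² = 5^6
Combine exponents: 5^16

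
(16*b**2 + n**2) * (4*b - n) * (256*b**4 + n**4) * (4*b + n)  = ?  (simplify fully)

Pair the conjugate factors: ((4*b)+n)((4*b)-n) = 16*b**2 - n**2, then repeat with the next factor.

65536*b**8 - n**8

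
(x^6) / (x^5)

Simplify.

x

Quotient: x^1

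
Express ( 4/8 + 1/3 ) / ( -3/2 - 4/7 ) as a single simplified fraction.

-35/87

Numerator: 4/8 + 1/3 = 5/6
Denominator: -3/2 - 4/7 = -29/14
Divide: (5/6) · (-14/29) = -35/87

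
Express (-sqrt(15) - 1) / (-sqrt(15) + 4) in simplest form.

Multiply numerator and denominator by sqrt(15) + 4.
Denominator becomes 1; numerator becomes -5*sqrt(15) - 19.

-5*sqrt(15) - 19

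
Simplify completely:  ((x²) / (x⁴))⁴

x^(-8)

Inside the bracket: (x^-2)
Raise to the power 4: (x^-8)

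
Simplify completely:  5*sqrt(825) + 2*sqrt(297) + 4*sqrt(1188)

55*sqrt(33)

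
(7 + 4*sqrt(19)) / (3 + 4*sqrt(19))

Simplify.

(16*sqrt(19) + 283)/295

Multiply numerator and denominator by -4*sqrt(19) + 3.
Denominator becomes -295; numerator becomes -283 - 16*sqrt(19).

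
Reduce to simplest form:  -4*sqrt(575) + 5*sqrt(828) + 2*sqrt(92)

14*sqrt(23)

4*sqrt(575) = 20*sqrt(23); 5*sqrt(828) = 30*sqrt(23); 2*sqrt(92) = 4*sqrt(23)
Combine: (-20 + 30 + 4)·sqrt(23) = 14*sqrt(23)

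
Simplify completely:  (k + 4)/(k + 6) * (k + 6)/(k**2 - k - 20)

1/(k - 5)

Factor: k**2 - k - 20 = (k + 4)*(k - 5)
Cancel the common factors (k + 4), (k + 6).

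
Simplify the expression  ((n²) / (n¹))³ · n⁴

Inside the bracket: n¹
Raise to the power 3: n³
Multiply by n⁴: add exponents.

n⁷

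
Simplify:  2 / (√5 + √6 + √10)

Group as (√6 + √10) + √5; multiply by (√6 + √10) - √5, then rationalise the remaining surd.

(-40*√3 + 2*√10 + 18*√6 + 22*√5)/119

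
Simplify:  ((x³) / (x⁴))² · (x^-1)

x^(-3)

Inside the bracket: (x^-1)
Raise to the power 2: (x^-2)
Multiply by (x^-1): add exponents.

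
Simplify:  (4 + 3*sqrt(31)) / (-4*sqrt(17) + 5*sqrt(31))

Multiply numerator and denominator by 4*sqrt(17) + 5*sqrt(31).
Denominator becomes 503; numerator becomes 16*sqrt(17) + 20*sqrt(31) + 12*sqrt(527) + 465.

(16*sqrt(17) + 20*sqrt(31) + 12*sqrt(527) + 465)/503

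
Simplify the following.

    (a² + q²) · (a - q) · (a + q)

a⁴ - q⁴

(a+q)(a-q) = a² - q²; continue pairing.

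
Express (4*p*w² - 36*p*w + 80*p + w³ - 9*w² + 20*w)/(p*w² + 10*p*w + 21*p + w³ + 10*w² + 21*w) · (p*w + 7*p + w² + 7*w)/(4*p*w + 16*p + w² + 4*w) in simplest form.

Factor: 4*p*w² - 36*p*w + 80*p + w³ - 9*w² + 20*w = (4*p + w)·(w - 4)·(w - 5);  p*w² + 10*p*w + 21*p + w³ + 10*w² + 21*w = (p + w)·(w + 7)·(w + 3);  p*w + 7*p + w² + 7*w = (p + w)·(w + 7);  4*p*w + 16*p + w² + 4*w = (4*p + w)·(w + 4)
Cancel the common factors (p + w), (w + 7), (4*p + w).

(w² - 9*w + 20)/(w² + 7*w + 12)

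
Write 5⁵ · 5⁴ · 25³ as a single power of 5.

5⁵ = 5^5; 5⁴ = 5^4; 25³ = 5^6
Combine exponents: 5^15

5^15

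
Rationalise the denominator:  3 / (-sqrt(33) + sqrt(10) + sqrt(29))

(-9*sqrt(33) + 21*sqrt(29) + 78*sqrt(10) + 3*sqrt(9570))/562

Group as (sqrt(10) + sqrt(29)) - sqrt(33); multiply by (sqrt(10) + sqrt(29)) + sqrt(33), then rationalise the remaining surd.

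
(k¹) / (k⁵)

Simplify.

Quotient: (k^-4)

k^(-4)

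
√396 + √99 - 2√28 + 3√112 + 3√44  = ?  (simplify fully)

8*√7 + 15*√11

√396 = 6*√11; √99 = 3*√11; 2√28 = 4*√7; 3√112 = 12*√7; 3√44 = 6*√11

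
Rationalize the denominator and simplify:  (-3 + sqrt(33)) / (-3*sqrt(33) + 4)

(-87 + 5*sqrt(33))/281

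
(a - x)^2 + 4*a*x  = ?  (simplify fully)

(a + x)^2

Expanding gives a^2 + 2*a*x + x^2, a perfect square.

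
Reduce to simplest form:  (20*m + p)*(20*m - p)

(20*m)**2 - (p)**2 = 400*m**2 - p**2.

400*m**2 - p**2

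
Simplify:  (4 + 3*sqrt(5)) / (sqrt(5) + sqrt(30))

(-15 - 4*sqrt(5) + 4*sqrt(30) + 15*sqrt(6))/25

Multiply numerator and denominator by -sqrt(30) + sqrt(5).
Denominator becomes -25; numerator becomes -15*sqrt(6) - 4*sqrt(30) + 4*sqrt(5) + 15.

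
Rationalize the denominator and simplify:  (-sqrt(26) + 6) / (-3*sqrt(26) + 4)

(-7*sqrt(26) + 27)/109

Multiply numerator and denominator by 4 + 3*sqrt(26).
Denominator becomes -218; numerator becomes -54 + 14*sqrt(26).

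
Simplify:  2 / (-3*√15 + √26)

(-6*√15 - 2*√26)/109

Multiply numerator and denominator by √26 + 3*√15.
Denominator becomes -109; numerator becomes 2*√26 + 6*√15.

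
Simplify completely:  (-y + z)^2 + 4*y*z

(y + z)^2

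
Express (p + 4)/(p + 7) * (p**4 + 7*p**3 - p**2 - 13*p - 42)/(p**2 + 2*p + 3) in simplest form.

Factor: p**4 + 7*p**3 - p**2 - 13*p - 42 = (p + 7)*(p**2 + 2*p + 3)*(p - 2)
Cancel the common factors (p**2 + 2*p + 3), (p + 7).

p**2 + 2*p - 8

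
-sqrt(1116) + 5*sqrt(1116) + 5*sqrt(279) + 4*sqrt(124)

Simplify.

47*sqrt(31)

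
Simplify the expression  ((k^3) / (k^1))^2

k^4

Inside the bracket: k^2
Raise to the power 2: k^4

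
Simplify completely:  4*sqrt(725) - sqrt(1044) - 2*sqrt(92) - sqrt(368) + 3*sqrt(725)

-8*sqrt(23) + 29*sqrt(29)

4*sqrt(725) = 20*sqrt(29); sqrt(1044) = 6*sqrt(29); 2*sqrt(92) = 4*sqrt(23); sqrt(368) = 4*sqrt(23); 3*sqrt(725) = 15*sqrt(29)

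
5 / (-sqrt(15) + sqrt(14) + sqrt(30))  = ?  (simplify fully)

(-145*sqrt(15) - 5*sqrt(30) + 155*sqrt(14) + 300*sqrt(7))/839

Group as (sqrt(14) + sqrt(30)) - sqrt(15); multiply by (sqrt(14) + sqrt(30)) + sqrt(15), then rationalise the remaining surd.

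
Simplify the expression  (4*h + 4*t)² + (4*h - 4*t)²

32*h² + 32*t²

Binomially expand both and collect terms in (4*h), (4*t).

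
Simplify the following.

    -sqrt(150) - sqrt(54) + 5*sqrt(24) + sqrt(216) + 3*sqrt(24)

14*sqrt(6)

sqrt(150) = 5*sqrt(6); sqrt(54) = 3*sqrt(6); 5*sqrt(24) = 10*sqrt(6); sqrt(216) = 6*sqrt(6); 3*sqrt(24) = 6*sqrt(6)
Combine: (-5 - 3 + 10 + 6 + 6)·sqrt(6) = 14*sqrt(6)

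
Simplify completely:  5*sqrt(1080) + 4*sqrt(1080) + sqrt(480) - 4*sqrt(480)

5*sqrt(1080) = 30*sqrt(30); 4*sqrt(1080) = 24*sqrt(30); sqrt(480) = 4*sqrt(30); 4*sqrt(480) = 16*sqrt(30)
Combine: (30 + 24 + 4 - 16)·sqrt(30) = 42*sqrt(30)

42*sqrt(30)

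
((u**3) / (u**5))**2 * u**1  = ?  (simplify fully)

Inside the bracket: (u**-2)
Raise to the power 2: (u**-4)
Multiply by u**1: add exponents.

u**(-3)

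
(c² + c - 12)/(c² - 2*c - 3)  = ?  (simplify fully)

(c + 4)/(c + 1)

Factor: c² + c - 12 = (c + 4)·(c - 3);  c² - 2*c - 3 = (c - 3)·(c + 1)
Cancel the common factor (c - 3).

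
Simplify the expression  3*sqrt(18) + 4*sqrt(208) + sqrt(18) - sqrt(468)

12*sqrt(2) + 10*sqrt(13)

3*sqrt(18) = 9*sqrt(2); 4*sqrt(208) = 16*sqrt(13); sqrt(18) = 3*sqrt(2); sqrt(468) = 6*sqrt(13)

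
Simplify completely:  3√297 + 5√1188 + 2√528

3√297 = 9*√33; 5√1188 = 30*√33; 2√528 = 8*√33
Combine: (9 + 30 + 8)·√33 = 47*√33

47*√33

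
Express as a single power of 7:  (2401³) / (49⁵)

2401³ = 7^12; 49⁵ = 7^10
Combine exponents: 7^2

7^2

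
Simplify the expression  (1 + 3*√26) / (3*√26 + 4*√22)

Multiply numerator and denominator by -4*√22 + 3*√26.
Denominator becomes -118; numerator becomes -24*√143 - 4*√22 + 3*√26 + 234.

(-234 - 3*√26 + 4*√22 + 24*√143)/118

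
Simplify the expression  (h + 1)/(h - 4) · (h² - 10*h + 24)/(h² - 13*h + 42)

Factor: h² - 10*h + 24 = (h - 4)·(h - 6);  h² - 13*h + 42 = (h - 6)·(h - 7)
Cancel the common factors (h - 4), (h - 6).

(h + 1)/(h - 7)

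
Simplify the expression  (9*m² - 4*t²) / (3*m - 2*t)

Factor (3*m)^2 - (2*t)^2 and cancel (3*m - 2*t).

3*m + 2*t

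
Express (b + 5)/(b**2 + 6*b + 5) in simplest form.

1/(b + 1)

Factor: b**2 + 6*b + 5 = (b + 1)*(b + 5)
Cancel the common factor (b + 5).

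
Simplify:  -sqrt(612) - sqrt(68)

-8*sqrt(17)

sqrt(612) = 6*sqrt(17); sqrt(68) = 2*sqrt(17)
Combine: (-6 - 2)·sqrt(17) = -8*sqrt(17)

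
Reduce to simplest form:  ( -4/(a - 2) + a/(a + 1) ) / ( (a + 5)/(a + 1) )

Numerator: -4/(a - 2) + a/(a + 1) = (a² - 6*a - 4)/(a² - a - 2)
Denominator: (a + 5)/(a + 1) = (a + 5)/(a + 1)
Divide: ((a² - 6*a - 4)/(a² - a - 2)) · ((a + 1)/(a + 5)) = (a² - 6*a - 4)/(a² + 3*a - 10)

(a² - 6*a - 4)/(a² + 3*a - 10)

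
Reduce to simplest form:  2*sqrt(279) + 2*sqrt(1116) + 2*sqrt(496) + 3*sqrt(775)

41*sqrt(31)

2*sqrt(279) = 6*sqrt(31); 2*sqrt(1116) = 12*sqrt(31); 2*sqrt(496) = 8*sqrt(31); 3*sqrt(775) = 15*sqrt(31)
Combine: (6 + 12 + 8 + 15)·sqrt(31) = 41*sqrt(31)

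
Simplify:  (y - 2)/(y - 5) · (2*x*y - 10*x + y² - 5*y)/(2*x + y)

Factor: 2*x*y - 10*x + y² - 5*y = (y - 5)·(2*x + y)
Cancel the common factors (2*x + y), (y - 5).

y - 2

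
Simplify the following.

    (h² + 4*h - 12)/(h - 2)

Factor: h² + 4*h - 12 = (h + 6)·(h - 2)
Cancel the common factor (h - 2).

h + 6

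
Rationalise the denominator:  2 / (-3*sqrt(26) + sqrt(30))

(-3*sqrt(26) - sqrt(30))/102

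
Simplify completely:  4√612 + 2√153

4√612 = 24*√17; 2√153 = 6*√17
Combine: (24 + 6)·√17 = 30*√17

30*√17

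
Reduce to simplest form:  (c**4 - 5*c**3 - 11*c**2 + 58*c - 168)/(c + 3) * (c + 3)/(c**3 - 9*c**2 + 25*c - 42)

c + 4

Factor: c**4 - 5*c**3 - 11*c**2 + 58*c - 168 = (c - 6)*(c + 4)*(c**2 - 3*c + 7);  c**3 - 9*c**2 + 25*c - 42 = (c - 6)*(c**2 - 3*c + 7)
Cancel the common factors (c**2 - 3*c + 7), (c - 6), (c + 3).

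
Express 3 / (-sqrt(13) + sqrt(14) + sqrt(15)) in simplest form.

Group as (sqrt(14) + sqrt(15)) - sqrt(13); multiply by (sqrt(14) + sqrt(15)) + sqrt(13), then rationalise the remaining surd.

(-24*sqrt(13) + 18*sqrt(15) + 21*sqrt(14) + 3*sqrt(2730))/292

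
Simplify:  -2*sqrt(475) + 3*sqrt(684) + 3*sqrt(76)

14*sqrt(19)

2*sqrt(475) = 10*sqrt(19); 3*sqrt(684) = 18*sqrt(19); 3*sqrt(76) = 6*sqrt(19)
Combine: (-10 + 18 + 6)·sqrt(19) = 14*sqrt(19)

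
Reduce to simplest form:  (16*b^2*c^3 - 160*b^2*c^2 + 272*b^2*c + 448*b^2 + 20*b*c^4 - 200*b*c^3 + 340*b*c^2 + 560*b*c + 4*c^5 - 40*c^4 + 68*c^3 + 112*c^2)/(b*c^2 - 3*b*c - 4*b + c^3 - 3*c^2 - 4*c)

Factor: 16*b^2*c^3 - 160*b^2*c^2 + 272*b^2*c + 448*b^2 + 20*b*c^4 - 200*b*c^3 + 340*b*c^2 + 560*b*c + 4*c^5 - 40*c^4 + 68*c^3 + 112*c^2 = 4*(4*b + c)*(c - 4)*(c - 7)*(c + 1)*(b + c);  b*c^2 - 3*b*c - 4*b + c^3 - 3*c^2 - 4*c = (c - 4)*(c + 1)*(b + c)
Cancel the common factors (c - 4), (b + c), (c + 1).

16*b*c - 112*b + 4*c^2 - 28*c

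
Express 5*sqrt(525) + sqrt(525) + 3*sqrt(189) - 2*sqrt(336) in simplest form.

31*sqrt(21)

5*sqrt(525) = 25*sqrt(21); sqrt(525) = 5*sqrt(21); 3*sqrt(189) = 9*sqrt(21); 2*sqrt(336) = 8*sqrt(21)
Combine: (25 + 5 + 9 - 8)·sqrt(21) = 31*sqrt(21)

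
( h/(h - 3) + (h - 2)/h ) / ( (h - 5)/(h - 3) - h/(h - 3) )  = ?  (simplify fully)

Numerator: h/(h - 3) + (h - 2)/h = (2*h**2 - 5*h + 6)/(h**2 - 3*h)
Denominator: (h - 5)/(h - 3) - h/(h - 3) = -5/(h - 3)
Divide: ((2*h**2 - 5*h + 6)/(h**2 - 3*h)) · (-h/5 + 3/5) = (-2*h**2 + 5*h - 6)/(5*h)

(-2*h**2 + 5*h - 6)/(5*h)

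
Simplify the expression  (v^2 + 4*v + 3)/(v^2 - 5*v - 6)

(v + 3)/(v - 6)

Factor: v^2 + 4*v + 3 = (v + 3)*(v + 1);  v^2 - 5*v - 6 = (v - 6)*(v + 1)
Cancel the common factor (v + 1).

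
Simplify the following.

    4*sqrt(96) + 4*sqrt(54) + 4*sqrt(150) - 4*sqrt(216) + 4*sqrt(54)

36*sqrt(6)

4*sqrt(96) = 16*sqrt(6); 4*sqrt(54) = 12*sqrt(6); 4*sqrt(150) = 20*sqrt(6); 4*sqrt(216) = 24*sqrt(6); 4*sqrt(54) = 12*sqrt(6)
Combine: (16 + 12 + 20 - 24 + 12)·sqrt(6) = 36*sqrt(6)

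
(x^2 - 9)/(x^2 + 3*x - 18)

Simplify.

Factor: x^2 - 9 = (x - 3)*(x + 3);  x^2 + 3*x - 18 = (x - 3)*(x + 6)
Cancel the common factor (x - 3).

(x + 3)/(x + 6)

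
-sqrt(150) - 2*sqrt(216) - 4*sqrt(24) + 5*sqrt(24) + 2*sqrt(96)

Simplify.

sqrt(150) = 5*sqrt(6); 2*sqrt(216) = 12*sqrt(6); 4*sqrt(24) = 8*sqrt(6); 5*sqrt(24) = 10*sqrt(6); 2*sqrt(96) = 8*sqrt(6)
Combine: (-5 - 12 - 8 + 10 + 8)·sqrt(6) = -7*sqrt(6)

-7*sqrt(6)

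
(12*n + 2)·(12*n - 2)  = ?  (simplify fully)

Product of conjugates: (P+Q)(P-Q) = P^2 - Q^2.

144*n² - 4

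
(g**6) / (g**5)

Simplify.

Quotient: g**1

g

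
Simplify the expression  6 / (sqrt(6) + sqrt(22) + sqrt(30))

Group as (sqrt(22) + sqrt(30)) + sqrt(6); multiply by (sqrt(22) + sqrt(30)) - sqrt(6), then rationalise the remaining surd.

(-18*sqrt(110) - 3*sqrt(30) + 21*sqrt(22) + 69*sqrt(6))/131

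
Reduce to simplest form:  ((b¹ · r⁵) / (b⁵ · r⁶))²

Inside the bracket: (b^-4) · (r^-1)
Raise to the power 2: (b^-8) · (r^-2)

1/(b⁸*r²)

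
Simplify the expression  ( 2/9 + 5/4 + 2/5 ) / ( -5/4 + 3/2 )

337/45

Numerator: 2/9 + 5/4 + 2/5 = 337/180
Denominator: -5/4 + 3/2 = 1/4
Divide: (337/180) · (4) = 337/45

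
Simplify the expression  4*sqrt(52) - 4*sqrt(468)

4*sqrt(52) = 8*sqrt(13); 4*sqrt(468) = 24*sqrt(13)
Combine: (8 - 24)·sqrt(13) = -16*sqrt(13)

-16*sqrt(13)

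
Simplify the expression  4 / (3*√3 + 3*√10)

Multiply numerator and denominator by -3*√10 + 3*√3.
Denominator becomes -63; numerator becomes -12*√10 + 12*√3.

(-4*√3 + 4*√10)/21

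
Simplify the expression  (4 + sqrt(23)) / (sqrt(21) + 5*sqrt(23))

(-sqrt(483) - 4*sqrt(21) + 20*sqrt(23) + 115)/554

Multiply numerator and denominator by -sqrt(21) + 5*sqrt(23).
Denominator becomes 554; numerator becomes -sqrt(483) - 4*sqrt(21) + 20*sqrt(23) + 115.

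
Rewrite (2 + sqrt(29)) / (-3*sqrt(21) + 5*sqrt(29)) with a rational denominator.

(6*sqrt(21) + 10*sqrt(29) + 3*sqrt(609) + 145)/536

Multiply numerator and denominator by 3*sqrt(21) + 5*sqrt(29).
Denominator becomes 536; numerator becomes 6*sqrt(21) + 10*sqrt(29) + 3*sqrt(609) + 145.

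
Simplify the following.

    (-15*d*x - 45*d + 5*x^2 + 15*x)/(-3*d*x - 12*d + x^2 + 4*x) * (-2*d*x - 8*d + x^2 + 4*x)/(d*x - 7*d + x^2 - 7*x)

(-10*d*x - 30*d + 5*x^2 + 15*x)/(d*x - 7*d + x^2 - 7*x)

Factor: -15*d*x - 45*d + 5*x^2 + 15*x = 5*(-3*d + x)*(x + 3);  -3*d*x - 12*d + x^2 + 4*x = (x + 4)*(-3*d + x);  -2*d*x - 8*d + x^2 + 4*x = (x + 4)*(-2*d + x);  d*x - 7*d + x^2 - 7*x = (x - 7)*(d + x)
Cancel the common factors (x + 4), (-3*d + x).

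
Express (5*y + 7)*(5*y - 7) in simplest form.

25*y**2 - 49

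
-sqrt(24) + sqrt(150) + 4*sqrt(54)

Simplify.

15*sqrt(6)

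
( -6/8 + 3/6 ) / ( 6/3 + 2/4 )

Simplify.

-1/10

Numerator: -6/8 + 3/6 = -1/4
Denominator: 6/3 + 2/4 = 5/2
Divide: (-1/4) · (2/5) = -1/10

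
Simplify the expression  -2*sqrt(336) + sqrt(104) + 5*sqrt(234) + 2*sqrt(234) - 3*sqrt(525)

2*sqrt(336) = 8*sqrt(21); sqrt(104) = 2*sqrt(26); 5*sqrt(234) = 15*sqrt(26); 2*sqrt(234) = 6*sqrt(26); 3*sqrt(525) = 15*sqrt(21)

-23*sqrt(21) + 23*sqrt(26)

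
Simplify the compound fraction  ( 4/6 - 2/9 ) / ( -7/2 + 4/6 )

Numerator: 4/6 - 2/9 = 4/9
Denominator: -7/2 + 4/6 = -17/6
Divide: (4/9) · (-6/17) = -8/51

-8/51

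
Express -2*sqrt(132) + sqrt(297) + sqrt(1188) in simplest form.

5*sqrt(33)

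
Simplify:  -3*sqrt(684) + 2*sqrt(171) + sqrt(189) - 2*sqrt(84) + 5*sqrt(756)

3*sqrt(684) = 18*sqrt(19); 2*sqrt(171) = 6*sqrt(19); sqrt(189) = 3*sqrt(21); 2*sqrt(84) = 4*sqrt(21); 5*sqrt(756) = 30*sqrt(21)

-12*sqrt(19) + 29*sqrt(21)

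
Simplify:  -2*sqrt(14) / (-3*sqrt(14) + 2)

Multiply numerator and denominator by 2 + 3*sqrt(14).
Denominator becomes -122; numerator becomes -84 - 4*sqrt(14).

(2*sqrt(14) + 42)/61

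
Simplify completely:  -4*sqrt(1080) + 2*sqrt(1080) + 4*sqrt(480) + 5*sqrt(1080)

34*sqrt(30)

4*sqrt(1080) = 24*sqrt(30); 2*sqrt(1080) = 12*sqrt(30); 4*sqrt(480) = 16*sqrt(30); 5*sqrt(1080) = 30*sqrt(30)
Combine: (-24 + 12 + 16 + 30)·sqrt(30) = 34*sqrt(30)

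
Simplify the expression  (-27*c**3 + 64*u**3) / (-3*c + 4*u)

9*c**2 + 12*c*u + 16*u**2

Apply the difference-of-cubes factorisation and cancel (-3*c + 4*u).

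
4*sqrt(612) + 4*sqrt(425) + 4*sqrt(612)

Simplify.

4*sqrt(612) = 24*sqrt(17); 4*sqrt(425) = 20*sqrt(17); 4*sqrt(612) = 24*sqrt(17)
Combine: (24 + 20 + 24)·sqrt(17) = 68*sqrt(17)

68*sqrt(17)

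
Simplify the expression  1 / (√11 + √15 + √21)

Group as (√15 + √21) + √11; multiply by (√15 + √21) - √11, then rationalise the remaining surd.

(-6*√385 + 5*√21 + 17*√15 + 25*√11)/635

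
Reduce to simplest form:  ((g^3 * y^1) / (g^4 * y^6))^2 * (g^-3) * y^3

1/(g^5*y^7)

Inside the bracket: (g^-1) * (y^-5)
Raise to the power 2: (g^-2) * (y^-10)
Multiply by (g^-3) * y^3: add exponents.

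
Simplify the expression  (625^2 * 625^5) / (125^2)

625^2 = 5^8; 625^5 = 5^20; 125^2 = 5^6
Combine exponents: 5^22

5^22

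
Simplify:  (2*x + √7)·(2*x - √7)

4*x² - 7

(2*x)^2 - (√7)^2 = 4*x² - 7.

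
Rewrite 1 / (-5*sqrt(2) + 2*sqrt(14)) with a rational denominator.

(5*sqrt(2) + 2*sqrt(14))/6

Multiply numerator and denominator by 5*sqrt(2) + 2*sqrt(14).
Denominator becomes 6; numerator becomes 5*sqrt(2) + 2*sqrt(14).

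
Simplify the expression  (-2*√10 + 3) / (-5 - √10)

Multiply numerator and denominator by -5 + √10.
Denominator becomes 15; numerator becomes -35 + 13*√10.

(-35 + 13*√10)/15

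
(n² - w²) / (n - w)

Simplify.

Factor n^2 - w^2 and cancel (n - w).

n + w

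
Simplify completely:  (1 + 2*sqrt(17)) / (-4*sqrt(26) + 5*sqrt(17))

Multiply numerator and denominator by 4*sqrt(26) + 5*sqrt(17).
Denominator becomes 9; numerator becomes 4*sqrt(26) + 5*sqrt(17) + 8*sqrt(442) + 170.

(4*sqrt(26) + 5*sqrt(17) + 8*sqrt(442) + 170)/9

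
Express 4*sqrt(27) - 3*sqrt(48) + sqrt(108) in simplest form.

6*sqrt(3)

4*sqrt(27) = 12*sqrt(3); 3*sqrt(48) = 12*sqrt(3); sqrt(108) = 6*sqrt(3)
Combine: (12 - 12 + 6)·sqrt(3) = 6*sqrt(3)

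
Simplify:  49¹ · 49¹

49¹ = 7^2; 49¹ = 7^2
Combine exponents: 7^4

7^4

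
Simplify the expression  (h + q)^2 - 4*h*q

Expand the square and combine the 4*h*q term.

(h - q)^2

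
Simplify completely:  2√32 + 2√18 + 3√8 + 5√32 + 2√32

48*√2

2√32 = 8*√2; 2√18 = 6*√2; 3√8 = 6*√2; 5√32 = 20*√2; 2√32 = 8*√2
Combine: (8 + 6 + 6 + 20 + 8)·√2 = 48*√2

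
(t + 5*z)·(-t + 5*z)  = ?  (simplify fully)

Product of conjugates: (P+Q)(P-Q) = P^2 - Q^2.

-t² + 25*z²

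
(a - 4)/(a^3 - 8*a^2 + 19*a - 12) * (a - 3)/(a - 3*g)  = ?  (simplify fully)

Factor: a^3 - 8*a^2 + 19*a - 12 = (a - 1)*(a - 4)*(a - 3)
Cancel the common factors (a - 3), (a - 4).

1/(a^2 - 3*a*g - a + 3*g)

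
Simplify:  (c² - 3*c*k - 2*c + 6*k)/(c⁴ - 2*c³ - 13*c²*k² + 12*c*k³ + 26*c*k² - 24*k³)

1/(c² + 3*c*k - 4*k²)

Factor: c² - 3*c*k - 2*c + 6*k = (c - 3*k)·(c - 2);  c⁴ - 2*c³ - 13*c²*k² + 12*c*k³ + 26*c*k² - 24*k³ = (c - k)·(c - 3*k)·(c + 4*k)·(c - 2)
Cancel the common factors (c - 2), (c - 3*k).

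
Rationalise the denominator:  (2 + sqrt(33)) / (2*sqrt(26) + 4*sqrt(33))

Multiply numerator and denominator by -2*sqrt(26) + 4*sqrt(33).
Denominator becomes 424; numerator becomes -2*sqrt(858) - 4*sqrt(26) + 8*sqrt(33) + 132.

(-sqrt(858) - 2*sqrt(26) + 4*sqrt(33) + 66)/212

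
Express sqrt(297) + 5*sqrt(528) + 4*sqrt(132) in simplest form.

31*sqrt(33)

sqrt(297) = 3*sqrt(33); 5*sqrt(528) = 20*sqrt(33); 4*sqrt(132) = 8*sqrt(33)
Combine: (3 + 20 + 8)·sqrt(33) = 31*sqrt(33)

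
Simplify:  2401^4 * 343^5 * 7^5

7^36

2401^4 = 7^16; 343^5 = 7^15; 7^5 = 7^5
Combine exponents: 7^36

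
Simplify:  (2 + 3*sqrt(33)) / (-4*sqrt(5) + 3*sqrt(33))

(8*sqrt(5) + 6*sqrt(33) + 12*sqrt(165) + 297)/217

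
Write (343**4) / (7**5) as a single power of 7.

7**7

343**4 = 7**12; 7**5 = 7**5
Combine exponents: 7**7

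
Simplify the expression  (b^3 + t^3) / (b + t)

Factor as (a+b)(a^2-ab+b^2) with a=t, b=b.

b^2 - b*t + t^2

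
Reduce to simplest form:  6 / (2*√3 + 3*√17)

Multiply numerator and denominator by -3*√17 + 2*√3.
Denominator becomes -141; numerator becomes -18*√17 + 12*√3.

(-4*√3 + 6*√17)/47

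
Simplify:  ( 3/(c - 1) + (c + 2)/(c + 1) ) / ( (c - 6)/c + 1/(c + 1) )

(c³ + 4*c² + c)/(c³ - 5*c² - 2*c + 6)

Numerator: 3/(c - 1) + (c + 2)/(c + 1) = (c² + 4*c + 1)/(c² - 1)
Denominator: (c - 6)/c + 1/(c + 1) = (c² - 4*c - 6)/(c² + c)
Divide: ((c² + 4*c + 1)/(c² - 1)) · ((c² + c)/(c² - 4*c - 6)) = (c³ + 4*c² + c)/(c³ - 5*c² - 2*c + 6)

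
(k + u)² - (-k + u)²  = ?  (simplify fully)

Only the odd-power cross terms survive.

4*k*u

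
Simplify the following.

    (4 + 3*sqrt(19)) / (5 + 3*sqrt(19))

(-3*sqrt(19) + 151)/146

Multiply numerator and denominator by -3*sqrt(19) + 5.
Denominator becomes -146; numerator becomes -151 + 3*sqrt(19).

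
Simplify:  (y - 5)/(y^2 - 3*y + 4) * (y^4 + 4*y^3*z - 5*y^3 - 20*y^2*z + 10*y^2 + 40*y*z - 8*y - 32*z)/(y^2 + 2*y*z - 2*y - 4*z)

Factor: y^4 + 4*y^3*z - 5*y^3 - 20*y^2*z + 10*y^2 + 40*y*z - 8*y - 32*z = (y^2 - 3*y + 4)*(y + 4*z)*(y - 2);  y^2 + 2*y*z - 2*y - 4*z = (y - 2)*(y + 2*z)
Cancel the common factors (y^2 - 3*y + 4), (y - 2).

(y^2 + 4*y*z - 5*y - 20*z)/(y + 2*z)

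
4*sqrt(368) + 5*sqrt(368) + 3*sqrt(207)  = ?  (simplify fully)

4*sqrt(368) = 16*sqrt(23); 5*sqrt(368) = 20*sqrt(23); 3*sqrt(207) = 9*sqrt(23)
Combine: (16 + 20 + 9)·sqrt(23) = 45*sqrt(23)

45*sqrt(23)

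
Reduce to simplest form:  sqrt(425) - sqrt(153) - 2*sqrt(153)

-4*sqrt(17)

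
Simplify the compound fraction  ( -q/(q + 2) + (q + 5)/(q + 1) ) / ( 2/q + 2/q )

(3*q**2 + 5*q)/(2*q**2 + 6*q + 4)

Numerator: -q/(q + 2) + (q + 5)/(q + 1) = (6*q + 10)/(q**2 + 3*q + 2)
Denominator: 2/q + 2/q = 4/q
Divide: ((6*q + 10)/(q**2 + 3*q + 2)) · (q/4) = (3*q**2 + 5*q)/(2*q**2 + 6*q + 4)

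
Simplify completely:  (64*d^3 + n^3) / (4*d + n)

16*d^2 - 4*d*n + n^2

Factor as (a+b)(a^2-ab+b^2) with a=(4*d), b=n.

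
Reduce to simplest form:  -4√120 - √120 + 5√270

5*√30

4√120 = 8*√30; √120 = 2*√30; 5√270 = 15*√30
Combine: (-8 - 2 + 15)·√30 = 5*√30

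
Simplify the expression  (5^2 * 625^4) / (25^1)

5^2 = 5^2; 625^4 = 5^16; 25^1 = 5^2
Combine exponents: 5^16

5^16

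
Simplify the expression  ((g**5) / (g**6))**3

Inside the bracket: (g**-1)
Raise to the power 3: (g**-3)

g**(-3)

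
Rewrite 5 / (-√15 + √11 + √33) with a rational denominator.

(-145*√15 - 35*√33 + 185*√11 + 330*√5)/611

Group as (√11 + √33) - √15; multiply by (√11 + √33) + √15, then rationalise the remaining surd.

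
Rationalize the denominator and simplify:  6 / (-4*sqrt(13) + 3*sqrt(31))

Multiply numerator and denominator by 4*sqrt(13) + 3*sqrt(31).
Denominator becomes 71; numerator becomes 24*sqrt(13) + 18*sqrt(31).

(24*sqrt(13) + 18*sqrt(31))/71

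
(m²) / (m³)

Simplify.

Quotient: (m^-1)

1/m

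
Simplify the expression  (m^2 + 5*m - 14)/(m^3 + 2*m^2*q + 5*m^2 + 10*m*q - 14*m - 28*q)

Factor: m^2 + 5*m - 14 = (m - 2)*(m + 7);  m^3 + 2*m^2*q + 5*m^2 + 10*m*q - 14*m - 28*q = (m + 7)*(m - 2)*(m + 2*q)
Cancel the common factors (m + 7), (m - 2).

1/(m + 2*q)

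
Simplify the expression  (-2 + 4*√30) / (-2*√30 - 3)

(-246 + 16*√30)/111

Multiply numerator and denominator by -3 + 2*√30.
Denominator becomes -111; numerator becomes -16*√30 + 246.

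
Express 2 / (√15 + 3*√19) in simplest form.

Multiply numerator and denominator by -3*√19 + √15.
Denominator becomes -156; numerator becomes -6*√19 + 2*√15.

(-√15 + 3*√19)/78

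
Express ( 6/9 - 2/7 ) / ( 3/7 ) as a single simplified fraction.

8/9

Numerator: 6/9 - 2/7 = 8/21
Denominator: 3/7 = 3/7
Divide: (8/21) · (7/3) = 8/9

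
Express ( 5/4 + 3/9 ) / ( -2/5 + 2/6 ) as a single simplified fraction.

Numerator: 5/4 + 3/9 = 19/12
Denominator: -2/5 + 2/6 = -1/15
Divide: (19/12) · (-15) = -95/4

-95/4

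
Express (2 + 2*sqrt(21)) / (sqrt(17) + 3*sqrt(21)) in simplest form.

(-sqrt(357) - sqrt(17) + 3*sqrt(21) + 63)/86

Multiply numerator and denominator by -sqrt(17) + 3*sqrt(21).
Denominator becomes 172; numerator becomes -2*sqrt(357) - 2*sqrt(17) + 6*sqrt(21) + 126.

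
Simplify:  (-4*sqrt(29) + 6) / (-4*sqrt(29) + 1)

Multiply numerator and denominator by 1 + 4*sqrt(29).
Denominator becomes -463; numerator becomes -458 + 20*sqrt(29).

(-20*sqrt(29) + 458)/463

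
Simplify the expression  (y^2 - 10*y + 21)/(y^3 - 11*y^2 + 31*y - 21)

Factor: y^2 - 10*y + 21 = (y - 7)*(y - 3);  y^3 - 11*y^2 + 31*y - 21 = (y - 7)*(y - 1)*(y - 3)
Cancel the common factors (y - 3), (y - 7).

1/(y - 1)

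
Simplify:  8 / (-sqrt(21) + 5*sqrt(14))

(8*sqrt(21) + 40*sqrt(14))/329

Multiply numerator and denominator by sqrt(21) + 5*sqrt(14).
Denominator becomes 329; numerator becomes 8*sqrt(21) + 40*sqrt(14).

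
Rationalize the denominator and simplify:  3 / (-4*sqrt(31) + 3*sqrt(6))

(-12*sqrt(31) - 9*sqrt(6))/442

Multiply numerator and denominator by 3*sqrt(6) + 4*sqrt(31).
Denominator becomes -442; numerator becomes 9*sqrt(6) + 12*sqrt(31).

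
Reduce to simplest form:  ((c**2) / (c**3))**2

c**(-2)

Inside the bracket: (c**-1)
Raise to the power 2: (c**-2)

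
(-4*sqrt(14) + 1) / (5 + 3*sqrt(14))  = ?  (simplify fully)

Multiply numerator and denominator by -3*sqrt(14) + 5.
Denominator becomes -101; numerator becomes -23*sqrt(14) + 173.

(-173 + 23*sqrt(14))/101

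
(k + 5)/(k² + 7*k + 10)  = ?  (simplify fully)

1/(k + 2)

Factor: k² + 7*k + 10 = (k + 2)·(k + 5)
Cancel the common factor (k + 5).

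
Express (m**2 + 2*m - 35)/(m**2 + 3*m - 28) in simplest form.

Factor: m**2 + 2*m - 35 = (m + 7)*(m - 5);  m**2 + 3*m - 28 = (m + 7)*(m - 4)
Cancel the common factor (m + 7).

(m - 5)/(m - 4)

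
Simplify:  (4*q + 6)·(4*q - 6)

Product of conjugates: (P+Q)(P-Q) = P^2 - Q^2.

16*q² - 36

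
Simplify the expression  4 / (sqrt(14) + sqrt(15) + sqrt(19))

(-2*sqrt(3990) + 10*sqrt(19) + 18*sqrt(15) + 20*sqrt(14))/185

Group as (sqrt(14) + sqrt(19)) + sqrt(15); multiply by (sqrt(14) + sqrt(19)) - sqrt(15), then rationalise the remaining surd.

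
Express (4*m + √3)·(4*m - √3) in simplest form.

16*m² - 3

(4*m)^2 - (√3)^2 = 16*m² - 3.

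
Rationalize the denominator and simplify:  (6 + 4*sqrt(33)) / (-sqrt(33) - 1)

Multiply numerator and denominator by -1 + sqrt(33).
Denominator becomes -32; numerator becomes 2*sqrt(33) + 126.

(-63 - sqrt(33))/16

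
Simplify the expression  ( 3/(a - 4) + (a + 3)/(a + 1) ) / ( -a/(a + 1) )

Numerator: 3/(a - 4) + (a + 3)/(a + 1) = (a^2 + 2*a - 9)/(a^2 - 3*a - 4)
Denominator: -a/(a + 1) = -a/(a + 1)
Divide: ((a^2 + 2*a - 9)/(a^2 - 3*a - 4)) · (-(a + 1)/a) = (-a^2 - 2*a + 9)/(a^2 - 4*a)

(-a^2 - 2*a + 9)/(a^2 - 4*a)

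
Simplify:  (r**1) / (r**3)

Quotient: (r**-2)

r**(-2)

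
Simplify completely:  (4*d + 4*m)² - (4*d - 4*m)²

Only the odd-power cross terms survive.

64*d*m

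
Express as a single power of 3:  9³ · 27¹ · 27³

9³ = 3^6; 27¹ = 3^3; 27³ = 3^9
Combine exponents: 3^18

3^18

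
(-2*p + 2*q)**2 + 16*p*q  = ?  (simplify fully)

4*(p + q)**2

Expanding gives 4*p**2 + 8*p*q + 4*q**2, a perfect square.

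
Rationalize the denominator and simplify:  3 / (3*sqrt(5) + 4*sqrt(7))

Multiply numerator and denominator by -4*sqrt(7) + 3*sqrt(5).
Denominator becomes -67; numerator becomes -12*sqrt(7) + 9*sqrt(5).

(-9*sqrt(5) + 12*sqrt(7))/67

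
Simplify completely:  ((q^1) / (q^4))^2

Inside the bracket: (q^-3)
Raise to the power 2: (q^-6)

q^(-6)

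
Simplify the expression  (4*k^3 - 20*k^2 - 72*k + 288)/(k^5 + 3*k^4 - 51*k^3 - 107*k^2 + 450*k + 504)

4/(k^2 + 8*k + 7)

Factor: 4*k^3 - 20*k^2 - 72*k + 288 = 4*(k - 6)*(k + 4)*(k - 3);  k^5 + 3*k^4 - 51*k^3 - 107*k^2 + 450*k + 504 = (k + 4)*(k - 3)*(k + 7)*(k - 6)*(k + 1)
Cancel the common factors (k - 6), (k + 4), (k - 3).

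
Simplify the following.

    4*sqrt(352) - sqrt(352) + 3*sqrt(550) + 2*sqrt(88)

31*sqrt(22)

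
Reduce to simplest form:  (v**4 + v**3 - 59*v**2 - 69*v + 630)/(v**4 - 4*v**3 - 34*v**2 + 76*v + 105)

(v + 6)/(v + 1)

Factor: v**4 + v**3 - 59*v**2 - 69*v + 630 = (v + 5)*(v - 3)*(v - 7)*(v + 6);  v**4 - 4*v**3 - 34*v**2 + 76*v + 105 = (v + 1)*(v - 7)*(v - 3)*(v + 5)
Cancel the common factors (v - 3), (v - 7), (v + 5).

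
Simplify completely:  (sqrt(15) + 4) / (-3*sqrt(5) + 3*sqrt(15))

(5*sqrt(3) + 4*sqrt(5) + 15 + 4*sqrt(15))/30

Multiply numerator and denominator by 3*sqrt(5) + 3*sqrt(15).
Denominator becomes 90; numerator becomes 15*sqrt(3) + 12*sqrt(5) + 45 + 12*sqrt(15).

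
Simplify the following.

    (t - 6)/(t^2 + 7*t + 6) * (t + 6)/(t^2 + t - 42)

1/(t^2 + 8*t + 7)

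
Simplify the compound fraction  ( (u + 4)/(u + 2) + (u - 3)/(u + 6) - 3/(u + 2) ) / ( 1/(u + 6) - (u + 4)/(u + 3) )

(-2*u³ - 12*u² - 18*u)/(u³ + 11*u² + 39*u + 42)

Numerator: (u + 4)/(u + 2) + (u - 3)/(u + 6) - 3/(u + 2) = (2*u² + 6*u)/(u² + 8*u + 12)
Denominator: 1/(u + 6) - (u + 4)/(u + 3) = (-u² - 9*u - 21)/(u² + 9*u + 18)
Divide: ((2*u² + 6*u)/(u² + 8*u + 12)) · ((u² + 9*u + 18)/(-u² - 9*u - 21)) = (-2*u³ - 12*u² - 18*u)/(u³ + 11*u² + 39*u + 42)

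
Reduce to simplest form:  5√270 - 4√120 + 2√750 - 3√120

11*√30

5√270 = 15*√30; 4√120 = 8*√30; 2√750 = 10*√30; 3√120 = 6*√30
Combine: (15 - 8 + 10 - 6)·√30 = 11*√30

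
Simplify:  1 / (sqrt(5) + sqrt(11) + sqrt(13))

(-2*sqrt(715) + 3*sqrt(13) + 7*sqrt(11) + 19*sqrt(5))/211

Group as (sqrt(5) + sqrt(13)) + sqrt(11); multiply by (sqrt(5) + sqrt(13)) - sqrt(11), then rationalise the remaining surd.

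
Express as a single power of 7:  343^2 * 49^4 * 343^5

343^2 = 7^6; 49^4 = 7^8; 343^5 = 7^15
Combine exponents: 7^29

7^29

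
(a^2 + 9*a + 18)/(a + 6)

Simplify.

a + 3

Factor: a^2 + 9*a + 18 = (a + 6)*(a + 3)
Cancel the common factor (a + 6).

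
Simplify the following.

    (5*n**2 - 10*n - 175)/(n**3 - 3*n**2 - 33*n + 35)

Factor: 5*n**2 - 10*n - 175 = 5*(n + 5)*(n - 7);  n**3 - 3*n**2 - 33*n + 35 = (n - 1)*(n - 7)*(n + 5)
Cancel the common factors (n + 5), (n - 7).

5/(n - 1)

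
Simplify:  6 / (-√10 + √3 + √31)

Group as (√3 + √31) - √10; multiply by (√3 + √31) + √10, then rationalise the remaining surd.

(-19*√3 - √930 + 12*√10 + 9*√31)/17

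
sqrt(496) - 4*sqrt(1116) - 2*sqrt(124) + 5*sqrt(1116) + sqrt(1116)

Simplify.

sqrt(496) = 4*sqrt(31); 4*sqrt(1116) = 24*sqrt(31); 2*sqrt(124) = 4*sqrt(31); 5*sqrt(1116) = 30*sqrt(31); sqrt(1116) = 6*sqrt(31)
Combine: (4 - 24 - 4 + 30 + 6)·sqrt(31) = 12*sqrt(31)

12*sqrt(31)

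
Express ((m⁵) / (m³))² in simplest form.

m⁴

Inside the bracket: m²
Raise to the power 2: m⁴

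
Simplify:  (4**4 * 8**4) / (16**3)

4**4 = 2**8; 8**4 = 2**12; 16**3 = 2**12
Combine exponents: 2**8

2**8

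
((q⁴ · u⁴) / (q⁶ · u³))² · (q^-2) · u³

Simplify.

u⁵/q⁶

Inside the bracket: (q^-2) · u¹
Raise to the power 2: (q^-4) · u²
Multiply by (q^-2) · u³: add exponents.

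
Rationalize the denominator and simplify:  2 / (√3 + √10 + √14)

(-8*√105 - 2*√14 + 14*√10 + 42*√3)/119

Group as (√3 + √14) + √10; multiply by (√3 + √14) - √10, then rationalise the remaining surd.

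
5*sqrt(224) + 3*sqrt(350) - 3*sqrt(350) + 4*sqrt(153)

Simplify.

5*sqrt(224) = 20*sqrt(14); 3*sqrt(350) = 15*sqrt(14); 3*sqrt(350) = 15*sqrt(14); 4*sqrt(153) = 12*sqrt(17)

12*sqrt(17) + 20*sqrt(14)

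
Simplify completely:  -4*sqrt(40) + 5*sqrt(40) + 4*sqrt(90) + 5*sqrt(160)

4*sqrt(40) = 8*sqrt(10); 5*sqrt(40) = 10*sqrt(10); 4*sqrt(90) = 12*sqrt(10); 5*sqrt(160) = 20*sqrt(10)
Combine: (-8 + 10 + 12 + 20)·sqrt(10) = 34*sqrt(10)

34*sqrt(10)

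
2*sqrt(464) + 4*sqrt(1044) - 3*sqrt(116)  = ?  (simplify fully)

26*sqrt(29)

2*sqrt(464) = 8*sqrt(29); 4*sqrt(1044) = 24*sqrt(29); 3*sqrt(116) = 6*sqrt(29)
Combine: (8 + 24 - 6)·sqrt(29) = 26*sqrt(29)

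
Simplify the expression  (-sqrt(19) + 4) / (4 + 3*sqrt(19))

(-73 + 16*sqrt(19))/155

Multiply numerator and denominator by -3*sqrt(19) + 4.
Denominator becomes -155; numerator becomes -16*sqrt(19) + 73.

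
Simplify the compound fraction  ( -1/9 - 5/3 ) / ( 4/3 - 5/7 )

Numerator: -1/9 - 5/3 = -16/9
Denominator: 4/3 - 5/7 = 13/21
Divide: (-16/9) · (21/13) = -112/39

-112/39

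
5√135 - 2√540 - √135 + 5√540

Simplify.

5√135 = 15*√15; 2√540 = 12*√15; √135 = 3*√15; 5√540 = 30*√15
Combine: (15 - 12 - 3 + 30)·√15 = 30*√15

30*√15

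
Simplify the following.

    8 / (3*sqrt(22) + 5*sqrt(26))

Multiply numerator and denominator by -3*sqrt(22) + 5*sqrt(26).
Denominator becomes 452; numerator becomes -24*sqrt(22) + 40*sqrt(26).

(-6*sqrt(22) + 10*sqrt(26))/113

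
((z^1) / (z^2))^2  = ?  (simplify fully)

Inside the bracket: (z^-1)
Raise to the power 2: (z^-2)

z^(-2)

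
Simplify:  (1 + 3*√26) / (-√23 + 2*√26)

Multiply numerator and denominator by √23 + 2*√26.
Denominator becomes 81; numerator becomes √23 + 2*√26 + 3*√598 + 156.

(√23 + 2*√26 + 3*√598 + 156)/81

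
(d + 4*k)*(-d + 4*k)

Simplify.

-d**2 + 16*k**2

Difference of squares with P = 4*k, Q = d.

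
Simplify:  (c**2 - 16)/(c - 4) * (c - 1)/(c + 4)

Factor: c**2 - 16 = (c + 4)*(c - 4)
Cancel the common factors (c - 4), (c + 4).

c - 1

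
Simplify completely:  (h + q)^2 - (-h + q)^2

Only the odd-power cross terms survive.

4*h*q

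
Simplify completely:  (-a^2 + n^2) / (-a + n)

Factor n^2 - a^2 and cancel (-a + n).

a + n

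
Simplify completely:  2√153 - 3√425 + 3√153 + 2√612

2√153 = 6*√17; 3√425 = 15*√17; 3√153 = 9*√17; 2√612 = 12*√17
Combine: (6 - 15 + 9 + 12)·√17 = 12*√17

12*√17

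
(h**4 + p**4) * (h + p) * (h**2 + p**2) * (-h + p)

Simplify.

-h**8 + p**8

Telescope via difference of squares: (p+h)(p-h) = -h**2 + p**2, then repeat with the next factor.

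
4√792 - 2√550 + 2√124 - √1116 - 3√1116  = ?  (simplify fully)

-20*√31 + 14*√22

4√792 = 24*√22; 2√550 = 10*√22; 2√124 = 4*√31; √1116 = 6*√31; 3√1116 = 18*√31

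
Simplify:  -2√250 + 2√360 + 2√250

2√250 = 10*√10; 2√360 = 12*√10; 2√250 = 10*√10
Combine: (-10 + 12 + 10)·√10 = 12*√10

12*√10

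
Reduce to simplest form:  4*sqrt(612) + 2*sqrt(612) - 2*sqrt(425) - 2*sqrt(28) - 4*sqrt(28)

4*sqrt(612) = 24*sqrt(17); 2*sqrt(612) = 12*sqrt(17); 2*sqrt(425) = 10*sqrt(17); 2*sqrt(28) = 4*sqrt(7); 4*sqrt(28) = 8*sqrt(7)

-12*sqrt(7) + 26*sqrt(17)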